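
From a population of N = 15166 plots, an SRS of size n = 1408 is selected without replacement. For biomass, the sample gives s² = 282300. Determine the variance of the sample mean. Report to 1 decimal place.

181.9

Under SRS without replacement, Var(ȳ) = (1 − f)·s²/n with f = n/N = 1408/15166 = 0.09283925.
Var(ȳ) = (1 − 0.09283925)·282300/1408 = 0.90716075·200.49716 = 181.88315.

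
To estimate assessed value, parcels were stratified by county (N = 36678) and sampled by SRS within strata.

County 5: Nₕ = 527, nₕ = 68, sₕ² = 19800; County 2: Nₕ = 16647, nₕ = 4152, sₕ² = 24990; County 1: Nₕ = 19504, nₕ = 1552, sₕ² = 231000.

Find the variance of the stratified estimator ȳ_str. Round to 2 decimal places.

Var(ȳ_str) = Σₕ Wₕ²(1 − fₕ)sₕ²/nₕ with Wₕ = Nₕ/N, N = 36678.
County 5: Wₕ = 0.01436829; term = 0.01436829²·(1 − 0.12903226)·19800/68 = 0.05235622.
County 2: Wₕ = 0.45386880; term = 0.45386880²·(1 − 0.24941431)·24990/4152 = 0.93061459.
County 1: Wₕ = 0.53176291; term = 0.53176291²·(1 − 0.07957342)·231000/1552 = 38.738741.
Sum = 39.721712.

39.72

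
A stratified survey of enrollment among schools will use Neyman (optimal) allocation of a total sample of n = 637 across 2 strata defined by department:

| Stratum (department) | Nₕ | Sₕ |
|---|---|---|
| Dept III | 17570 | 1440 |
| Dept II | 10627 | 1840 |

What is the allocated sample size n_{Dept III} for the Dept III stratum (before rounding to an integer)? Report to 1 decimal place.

359.3

Neyman allocation: nₕ = n·NₕSₕ / Σⱼ NⱼSⱼ.
Σ NⱼSⱼ = 17570·1440 + 10627·1840 = 4.485448 × 10^7.
n_{Dept III} = 637·17570·1440 / (4.485448 × 10^7) = 359.3.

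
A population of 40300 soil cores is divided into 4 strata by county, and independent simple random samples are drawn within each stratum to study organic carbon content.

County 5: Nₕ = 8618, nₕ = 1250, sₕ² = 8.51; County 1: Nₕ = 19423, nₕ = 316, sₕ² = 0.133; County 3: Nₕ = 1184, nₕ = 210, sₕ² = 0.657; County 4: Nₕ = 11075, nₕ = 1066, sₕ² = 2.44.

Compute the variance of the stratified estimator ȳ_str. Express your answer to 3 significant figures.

Var(ȳ_str) = Σₕ Wₕ²(1 − fₕ)sₕ²/nₕ with Wₕ = Nₕ/N, N = 40300.
County 5: Wₕ = 0.21384615; term = 0.21384615²·(1 − 0.14504525)·8.51/1250 = 2.6617396 × 10^-4.
County 1: Wₕ = 0.48196030; term = 0.48196030²·(1 − 0.01626937)·0.133/316 = 9.617524 × 10^-5.
County 3: Wₕ = 0.02937965; term = 0.02937965²·(1 − 0.17736486)·0.657/210 = 2.2215017 × 10^-6.
County 4: Wₕ = 0.27481390; term = 0.27481390²·(1 − 0.09625282)·2.44/1066 = 1.5622731 × 10^-4.
Sum = 5.2079801 × 10^-4.

5.21 × 10^-4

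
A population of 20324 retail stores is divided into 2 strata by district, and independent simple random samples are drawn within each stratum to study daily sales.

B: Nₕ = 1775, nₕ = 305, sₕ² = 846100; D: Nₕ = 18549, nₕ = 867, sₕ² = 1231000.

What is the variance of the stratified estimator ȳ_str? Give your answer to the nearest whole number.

Var(ȳ_str) = Σₕ Wₕ²(1 − fₕ)sₕ²/nₕ with Wₕ = Nₕ/N, N = 20324.
B: Wₕ = 0.08733517; term = 0.08733517²·(1 − 0.17183099)·846100/305 = 17.523432.
D: Wₕ = 0.91266483; term = 0.91266483²·(1 − 0.04674106)·1231000/867 = 1127.3856.
Sum = 1144.909.

1145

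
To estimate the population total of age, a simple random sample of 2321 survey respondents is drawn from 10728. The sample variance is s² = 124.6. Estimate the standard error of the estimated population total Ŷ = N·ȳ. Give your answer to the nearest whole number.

Var(Ŷ) = N²·Var(ȳ) = N²·(1 − n/N)·s²/n.
f = 2321/10728 = 0.21634974; Var(ȳ) = 0.78365026·124.6/2321 = 0.04206929.
Var(Ŷ) = 10728² · 0.04206929 = 4.8417539 × 10^6.
SE(Ŷ) = √(4.8417539 × 10^6) = 2200.

2200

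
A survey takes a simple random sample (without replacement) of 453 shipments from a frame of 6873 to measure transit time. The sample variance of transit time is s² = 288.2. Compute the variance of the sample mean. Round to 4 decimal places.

0.5943

Under SRS without replacement, Var(ȳ) = (1 − f)·s²/n with f = n/N = 453/6873 = 0.06591008.
Var(ȳ) = (1 − 0.06591008)·288.2/453 = 0.93408992·0.63620309 = 0.59427089.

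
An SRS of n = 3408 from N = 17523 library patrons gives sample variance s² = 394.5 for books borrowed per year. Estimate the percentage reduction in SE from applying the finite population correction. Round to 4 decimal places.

10.2496

f = n/N = 3408/17523 = 0.19448725.
SE_no-fpc = √(s²/n) = 0.34023087; SE_fpc = √((1−f)s²/n) = 0.30535844.
Ratio = √(1−f) = 0.89750362. Reduction = 100·(1 − 0.89750362) = 10.2496%.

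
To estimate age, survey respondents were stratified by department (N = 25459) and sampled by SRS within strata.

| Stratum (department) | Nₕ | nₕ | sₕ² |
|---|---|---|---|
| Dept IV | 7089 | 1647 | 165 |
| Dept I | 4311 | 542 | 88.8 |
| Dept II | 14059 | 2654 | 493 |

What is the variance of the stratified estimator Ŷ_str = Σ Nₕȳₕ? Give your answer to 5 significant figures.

3.6312 × 10^7

Var(Ŷ_str) = Σₕ Nₕ²(1 − fₕ)sₕ²/nₕ.
Dept IV: 7089²·(1 − 1647/7089)·165/1647 = 3.8648608 × 10^6.
Dept I: 4311²·(1 − 542/4311)·88.8/542 = 2.66206 × 10^6.
Dept II: 14059²·(1 − 2654/14059)·493/2654 = 2.9784871 × 10^7.
Sum = 3.6311792 × 10^7.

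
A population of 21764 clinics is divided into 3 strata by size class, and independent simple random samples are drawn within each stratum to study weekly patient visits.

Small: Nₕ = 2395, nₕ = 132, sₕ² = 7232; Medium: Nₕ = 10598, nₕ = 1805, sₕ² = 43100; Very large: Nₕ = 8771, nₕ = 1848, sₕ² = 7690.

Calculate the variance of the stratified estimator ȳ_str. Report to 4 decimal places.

5.8580

Var(ȳ_str) = Σₕ Wₕ²(1 − fₕ)sₕ²/nₕ with Wₕ = Nₕ/N, N = 21764.
Small: Wₕ = 0.11004411; term = 0.11004411²·(1 − 0.05511482)·7232/132 = 0.62689835.
Medium: Wₕ = 0.48695093; term = 0.48695093²·(1 − 0.17031515)·43100/1805 = 4.697682.
Very large: Wₕ = 0.40300496; term = 0.40300496²·(1 − 0.21069433)·7690/1848 = 0.5334459.
Sum = 5.8580263.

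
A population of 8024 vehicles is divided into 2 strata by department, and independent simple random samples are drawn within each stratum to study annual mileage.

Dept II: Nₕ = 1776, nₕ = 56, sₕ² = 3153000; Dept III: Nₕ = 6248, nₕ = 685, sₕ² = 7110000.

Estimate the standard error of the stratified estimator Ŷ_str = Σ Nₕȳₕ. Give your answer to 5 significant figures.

729900

Var(Ŷ_str) = Σₕ Nₕ²(1 − fₕ)sₕ²/nₕ.
Dept II: 1776²·(1 − 56/1776)·3153000/56 = 1.7199165 × 10^11.
Dept III: 6248²·(1 − 685/6248)·7110000/685 = 3.6076891 × 10^11.
Sum = 5.3276056 × 10^11.
SE = √(5.3276056 × 10^11) = 729900.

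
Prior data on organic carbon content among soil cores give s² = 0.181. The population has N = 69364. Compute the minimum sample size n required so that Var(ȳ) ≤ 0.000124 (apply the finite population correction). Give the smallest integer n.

1430

Without fpc, n₀ = s²/D = 0.181/0.000124 = 1459.6774.
With fpc, (1 − n/N)·s²/n ≤ D requires n ≥ n₀/(1 + n₀/N) = 1459.6774/(1 + 1459.6774/69364) = 1429.5934.
Rounding up, n = 1430.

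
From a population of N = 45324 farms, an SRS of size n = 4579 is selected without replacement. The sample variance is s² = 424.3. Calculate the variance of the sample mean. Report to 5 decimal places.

0.08330

Under SRS without replacement, Var(ȳ) = (1 − f)·s²/n with f = n/N = 4579/45324 = 0.10102815.
Var(ȳ) = (1 − 0.10102815)·424.3/4579 = 0.89897185·0.092662153 = 0.083300667.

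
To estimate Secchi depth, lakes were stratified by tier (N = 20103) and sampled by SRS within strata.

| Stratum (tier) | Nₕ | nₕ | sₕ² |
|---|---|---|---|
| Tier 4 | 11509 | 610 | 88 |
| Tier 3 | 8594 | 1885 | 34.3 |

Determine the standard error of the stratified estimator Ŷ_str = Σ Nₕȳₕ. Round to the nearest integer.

Var(Ŷ_str) = Σₕ Nₕ²(1 − fₕ)sₕ²/nₕ.
Tier 4: 11509²·(1 − 610/11509)·88/610 = 1.8095771 × 10^7.
Tier 3: 8594²·(1 − 1885/8594)·34.3/1885 = 1.0491459 × 10^6.
Sum = 1.9144917 × 10^7.
SE = √(1.9144917 × 10^7) = 4375.

4375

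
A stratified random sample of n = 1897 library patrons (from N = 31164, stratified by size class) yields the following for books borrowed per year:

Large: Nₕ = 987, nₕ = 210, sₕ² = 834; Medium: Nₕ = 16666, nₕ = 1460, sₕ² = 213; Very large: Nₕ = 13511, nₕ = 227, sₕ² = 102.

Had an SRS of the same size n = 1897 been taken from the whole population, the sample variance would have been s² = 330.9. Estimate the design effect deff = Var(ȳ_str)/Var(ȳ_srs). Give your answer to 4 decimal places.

Var(ȳ_str) = Σ Wₕ²(1−fₕ)sₕ²/nₕ with Wₕ = Nₕ/31164:
  Large: (987/31164)²·(1−210/987)·834/210 = 0.0031360179
  Medium: (16666/31164)²·(1−1460/16666)·213/1460 = 0.038068584
  Very large: (13511/31164)²·(1−227/13511)·102/227 = 0.083039416
  → Var(ȳ_str) = 0.12424402.
Var(ȳ_srs) = (1 − 1897/31164)·330.9/1897 = 0.16381529.
deff = 0.12424402 / 0.16381529 = 0.7584.

0.7584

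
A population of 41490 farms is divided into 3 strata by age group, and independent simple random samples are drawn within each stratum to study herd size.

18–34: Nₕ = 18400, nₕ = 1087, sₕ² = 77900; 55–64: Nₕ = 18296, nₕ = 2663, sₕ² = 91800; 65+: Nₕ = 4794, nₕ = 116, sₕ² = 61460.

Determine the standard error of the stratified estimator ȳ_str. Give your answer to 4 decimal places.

5.0884

Var(ȳ_str) = Σₕ Wₕ²(1 − fₕ)sₕ²/nₕ with Wₕ = Nₕ/N, N = 41490.
18–34: Wₕ = 0.44348036; term = 0.44348036²·(1 − 0.05907609)·77900/1087 = 13.262066.
55–64: Wₕ = 0.44097373; term = 0.44097373²·(1 − 0.14555094)·91800/2663 = 5.7277377.
65+: Wₕ = 0.11554591; term = 0.11554591²·(1 − 0.02419691)·61460/116 = 6.9024925.
Sum = 25.892296.
SE = √(25.892296) = 5.0884.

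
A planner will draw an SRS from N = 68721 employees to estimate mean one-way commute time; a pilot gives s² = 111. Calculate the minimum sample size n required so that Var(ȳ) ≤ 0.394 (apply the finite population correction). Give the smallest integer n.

281

Without fpc, n₀ = s²/D = 111/0.394 = 281.7259.
With fpc, (1 − n/N)·s²/n ≤ D requires n ≥ n₀/(1 + n₀/N) = 281.7259/(1 + 281.7259/68721) = 280.5757.
Rounding up, n = 281.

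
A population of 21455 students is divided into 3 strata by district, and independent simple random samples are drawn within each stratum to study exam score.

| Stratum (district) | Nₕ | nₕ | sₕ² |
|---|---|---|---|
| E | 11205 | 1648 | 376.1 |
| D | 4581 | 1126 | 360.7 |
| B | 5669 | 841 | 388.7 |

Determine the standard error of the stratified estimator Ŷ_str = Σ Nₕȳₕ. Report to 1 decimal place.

6493.0

Var(Ŷ_str) = Σₕ Nₕ²(1 − fₕ)sₕ²/nₕ.
E: 11205²·(1 − 1648/11205)·376.1/1648 = 2.4438783 × 10^7.
D: 4581²·(1 − 1126/4581)·360.7/1126 = 5.070095 × 10^6.
B: 5669²·(1 − 841/5669)·388.7/841 = 1.2650051 × 10^7.
Sum = 4.2158929 × 10^7.
SE = √(4.2158929 × 10^7) = 6493.0.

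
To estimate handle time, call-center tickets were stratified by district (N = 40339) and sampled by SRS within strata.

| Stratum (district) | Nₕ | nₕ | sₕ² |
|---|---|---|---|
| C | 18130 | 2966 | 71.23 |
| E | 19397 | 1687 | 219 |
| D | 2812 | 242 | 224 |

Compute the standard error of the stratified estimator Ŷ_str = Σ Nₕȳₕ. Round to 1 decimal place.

7608.3

Var(Ŷ_str) = Σₕ Nₕ²(1 − fₕ)sₕ²/nₕ.
C: 18130²·(1 − 2966/18130)·71.23/2966 = 6.6024235 × 10^6.
E: 19397²·(1 − 1687/19397)·219/1687 = 4.4594588 × 10^7.
D: 2812²·(1 − 242/2812)·224/242 = 6.6893064 × 10^6.
Sum = 5.7886318 × 10^7.
SE = √(5.7886318 × 10^7) = 7608.3.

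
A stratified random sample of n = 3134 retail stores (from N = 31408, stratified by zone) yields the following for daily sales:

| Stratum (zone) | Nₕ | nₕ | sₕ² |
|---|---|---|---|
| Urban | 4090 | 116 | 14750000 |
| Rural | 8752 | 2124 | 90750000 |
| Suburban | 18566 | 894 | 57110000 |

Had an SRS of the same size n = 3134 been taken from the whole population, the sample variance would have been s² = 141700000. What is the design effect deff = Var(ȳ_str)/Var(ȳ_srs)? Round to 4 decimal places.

Var(ȳ_str) = Σ Wₕ²(1−fₕ)sₕ²/nₕ with Wₕ = Nₕ/31408:
  Urban: (4090/31408)²·(1−116/4090)·14750000/116 = 2095.0994
  Rural: (8752/31408)²·(1−2124/8752)·90750000/2124 = 2512.4728
  Suburban: (18566/31408)²·(1−894/18566)·57110000/894 = 21247.025
  → Var(ȳ_str) = 25854.597.
Var(ȳ_srs) = (1 − 3134/31408)·141700000/3134 = 40702.195.
deff = 25854.597 / 40702.195 = 0.6352.

0.6352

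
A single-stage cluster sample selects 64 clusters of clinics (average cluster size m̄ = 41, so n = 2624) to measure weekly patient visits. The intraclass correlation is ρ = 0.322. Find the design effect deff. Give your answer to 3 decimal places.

13.880

deff = 1 + (41 − 1)·0.322 = 1 + 12.88 = 13.88.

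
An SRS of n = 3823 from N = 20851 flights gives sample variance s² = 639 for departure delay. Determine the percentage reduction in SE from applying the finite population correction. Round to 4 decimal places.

f = n/N = 3823/20851 = 0.18334852.
SE_no-fpc = √(s²/n) = 0.4088352; SE_fpc = √((1−f)s²/n) = 0.36945935.
Ratio = √(1−f) = 0.90368771. Reduction = 100·(1 − 0.90368771) = 9.6312%.

9.6312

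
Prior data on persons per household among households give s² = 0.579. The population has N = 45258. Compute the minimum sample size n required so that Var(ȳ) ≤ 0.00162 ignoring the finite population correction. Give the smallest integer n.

Without fpc, n₀ = s²/D = 0.579/0.00162 = 357.4074.
Rounding up, n = 358.

358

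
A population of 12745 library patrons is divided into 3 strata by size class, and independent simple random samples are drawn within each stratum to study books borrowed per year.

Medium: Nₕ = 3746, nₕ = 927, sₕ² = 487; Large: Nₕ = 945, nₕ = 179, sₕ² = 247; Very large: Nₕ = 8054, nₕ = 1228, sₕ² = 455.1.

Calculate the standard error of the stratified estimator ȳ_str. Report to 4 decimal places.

Var(ȳ_str) = Σₕ Wₕ²(1 − fₕ)sₕ²/nₕ with Wₕ = Nₕ/N, N = 12745.
Medium: Wₕ = 0.29391918; term = 0.29391918²·(1 − 0.24746396)·487/927 = 0.034153278.
Large: Wₕ = 0.07414672; term = 0.07414672²·(1 − 0.18941799)·247/179 = 0.0061492878.
Very large: Wₕ = 0.63193409; term = 0.63193409²·(1 − 0.15247082)·455.1/1228 = 0.12543152.
Sum = 0.16573409.
SE = √(0.16573409) = 0.4071.

0.4071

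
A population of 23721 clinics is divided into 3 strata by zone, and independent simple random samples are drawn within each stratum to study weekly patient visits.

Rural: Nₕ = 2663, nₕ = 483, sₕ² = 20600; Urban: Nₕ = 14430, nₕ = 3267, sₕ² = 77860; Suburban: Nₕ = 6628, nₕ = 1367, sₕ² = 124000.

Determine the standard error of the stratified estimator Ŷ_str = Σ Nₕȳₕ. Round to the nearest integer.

Var(Ŷ_str) = Σₕ Nₕ²(1 − fₕ)sₕ²/nₕ.
Rural: 2663²·(1 − 483/2663)·20600/483 = 2.4759835 × 10^8.
Urban: 14430²·(1 − 3267/14430)·77860/3267 = 3.8389506 × 10^9.
Suburban: 6628²·(1 − 1367/6628)·124000/1367 = 3.1630348 × 10^9.
Sum = 7.2495838 × 10^9.
SE = √(7.2495838 × 10^9) = 85144.

85144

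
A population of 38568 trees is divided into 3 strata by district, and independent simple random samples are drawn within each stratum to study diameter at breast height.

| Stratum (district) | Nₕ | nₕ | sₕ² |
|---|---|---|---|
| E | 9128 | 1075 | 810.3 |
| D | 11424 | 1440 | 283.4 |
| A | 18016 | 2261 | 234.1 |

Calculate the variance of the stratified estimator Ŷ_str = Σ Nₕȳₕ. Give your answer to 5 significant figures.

1.0724 × 10^8

Var(Ŷ_str) = Σₕ Nₕ²(1 − fₕ)sₕ²/nₕ.
E: 9128²·(1 − 1075/9128)·810.3/1075 = 5.5407774 × 10^7.
D: 11424²·(1 − 1440/11424)·283.4/1440 = 2.2447094 × 10^7.
A: 18016²·(1 − 2261/18016)·234.1/2261 = 2.9388514 × 10^7.
Sum = 1.0724338 × 10^8.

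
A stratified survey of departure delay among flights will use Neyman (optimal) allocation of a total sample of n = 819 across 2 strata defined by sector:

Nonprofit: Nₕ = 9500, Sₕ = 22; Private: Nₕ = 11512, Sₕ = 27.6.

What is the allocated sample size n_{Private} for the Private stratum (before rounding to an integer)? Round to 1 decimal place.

494.0

Neyman allocation: nₕ = n·NₕSₕ / Σⱼ NⱼSⱼ.
Σ NⱼSⱼ = 9500·22 + 11512·27.6 = 526731.2.
n_{Private} = 819·11512·27.6 / 526731.2 = 494.0.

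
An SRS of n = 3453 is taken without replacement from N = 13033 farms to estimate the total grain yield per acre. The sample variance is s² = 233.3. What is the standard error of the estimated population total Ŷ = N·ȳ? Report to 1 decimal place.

2904.5

Var(Ŷ) = N²·Var(ȳ) = N²·(1 − n/N)·s²/n.
f = 3453/13033 = 0.26494284; Var(ȳ) = 0.73505716·233.3/3453 = 0.049663723.
Var(Ŷ) = 13033² · 0.049663723 = 8.4358347 × 10^6.
SE(Ŷ) = √(8.4358347 × 10^6) = 2904.5.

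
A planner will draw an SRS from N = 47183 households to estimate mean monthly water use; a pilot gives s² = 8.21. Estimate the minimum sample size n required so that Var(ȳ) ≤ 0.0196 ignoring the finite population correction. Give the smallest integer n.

419

Without fpc, n₀ = s²/D = 8.21/0.0196 = 418.8776.
Rounding up, n = 419.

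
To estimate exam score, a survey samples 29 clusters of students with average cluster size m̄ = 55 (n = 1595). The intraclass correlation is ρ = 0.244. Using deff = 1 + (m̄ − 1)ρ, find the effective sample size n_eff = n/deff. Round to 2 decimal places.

deff = 1 + (55 − 1)·0.244 = 1 + 13.176 = 14.176.
n_eff = 1595 / 14.176 = 112.51.

112.51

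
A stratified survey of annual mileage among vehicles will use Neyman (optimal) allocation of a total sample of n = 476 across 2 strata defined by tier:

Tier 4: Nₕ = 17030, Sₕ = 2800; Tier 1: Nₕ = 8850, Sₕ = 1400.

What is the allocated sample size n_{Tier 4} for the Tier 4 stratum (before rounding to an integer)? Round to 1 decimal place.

Neyman allocation: nₕ = n·NₕSₕ / Σⱼ NⱼSⱼ.
Σ NⱼSⱼ = 17030·2800 + 8850·1400 = 6.0074 × 10^7.
n_{Tier 4} = 476·17030·2800 / (6.0074 × 10^7) = 377.8.

377.8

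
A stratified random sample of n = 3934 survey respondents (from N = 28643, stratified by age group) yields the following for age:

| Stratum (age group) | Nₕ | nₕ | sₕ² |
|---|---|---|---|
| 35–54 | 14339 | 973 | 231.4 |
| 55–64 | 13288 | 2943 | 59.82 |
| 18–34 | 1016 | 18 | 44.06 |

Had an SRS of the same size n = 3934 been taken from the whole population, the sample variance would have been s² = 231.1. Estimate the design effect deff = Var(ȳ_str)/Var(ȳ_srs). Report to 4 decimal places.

Var(ȳ_str) = Σ Wₕ²(1−fₕ)sₕ²/nₕ with Wₕ = Nₕ/28643:
  35–54: (14339/28643)²·(1−973/14339)·231.4/973 = 0.055556366
  55–64: (13288/28643)²·(1−2943/13288)·59.82/2943 = 0.0034057225
  18–34: (1016/28643)²·(1−18/1016)·44.06/18 = 0.0030252358
  → Var(ȳ_str) = 0.061987324.
Var(ȳ_srs) = (1 − 3934/28643)·231.1/3934 = 0.050675992.
deff = 0.061987324 / 0.050675992 = 1.2232.

1.2232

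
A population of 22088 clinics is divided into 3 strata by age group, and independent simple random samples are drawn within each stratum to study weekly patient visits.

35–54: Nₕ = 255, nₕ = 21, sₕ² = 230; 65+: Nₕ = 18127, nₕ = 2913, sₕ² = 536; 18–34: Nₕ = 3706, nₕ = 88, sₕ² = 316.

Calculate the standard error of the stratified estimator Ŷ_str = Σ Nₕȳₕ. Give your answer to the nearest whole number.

Var(Ŷ_str) = Σₕ Nₕ²(1 − fₕ)sₕ²/nₕ.
35–54: 255²·(1 − 21/255)·230/21 = 653528.57.
65+: 18127²·(1 − 2913/18127)·536/2913 = 5.0745046 × 10^7.
18–34: 3706²·(1 − 88/3706)·316/88 = 4.8148015 × 10^7.
Sum = 9.954659 × 10^7.
SE = √(9.954659 × 10^7) = 9977.

9977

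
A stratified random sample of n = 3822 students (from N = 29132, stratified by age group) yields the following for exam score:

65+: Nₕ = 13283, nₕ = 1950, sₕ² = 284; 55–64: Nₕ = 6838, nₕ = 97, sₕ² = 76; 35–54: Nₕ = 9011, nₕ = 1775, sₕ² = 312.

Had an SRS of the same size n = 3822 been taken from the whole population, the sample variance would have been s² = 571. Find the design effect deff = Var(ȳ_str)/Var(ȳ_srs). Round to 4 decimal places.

Var(ȳ_str) = Σ Wₕ²(1−fₕ)sₕ²/nₕ with Wₕ = Nₕ/29132:
  65+: (13283/29132)²·(1−1950/13283)·284/1950 = 0.025833556
  55–64: (6838/29132)²·(1−97/6838)·76/97 = 0.0425554
  35–54: (9011/29132)²·(1−1775/9011)·312/1775 = 0.01350477
  → Var(ȳ_str) = 0.081893726.
Var(ȳ_srs) = (1 − 3822/29132)·571/3822 = 0.12979778.
deff = 0.081893726 / 0.12979778 = 0.6309.

0.6309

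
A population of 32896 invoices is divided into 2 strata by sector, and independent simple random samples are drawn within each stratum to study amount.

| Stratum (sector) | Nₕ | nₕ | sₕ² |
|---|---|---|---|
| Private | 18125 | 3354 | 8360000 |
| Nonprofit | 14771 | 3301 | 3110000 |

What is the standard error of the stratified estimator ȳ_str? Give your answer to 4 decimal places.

27.6435

Var(ȳ_str) = Σₕ Wₕ²(1 − fₕ)sₕ²/nₕ with Wₕ = Nₕ/N, N = 32896.
Private: Wₕ = 0.55097884; term = 0.55097884²·(1 − 0.18504828)·8360000/3354 = 616.65882.
Nonprofit: Wₕ = 0.44902116; term = 0.44902116²·(1 − 0.22347844)·3110000/3301 = 147.50339.
Sum = 764.16221.
SE = √(764.16221) = 27.6435.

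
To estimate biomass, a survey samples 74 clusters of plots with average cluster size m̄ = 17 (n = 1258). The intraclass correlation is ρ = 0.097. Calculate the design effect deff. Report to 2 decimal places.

deff = 1 + (17 − 1)·0.097 = 1 + 1.552 = 2.552.

2.55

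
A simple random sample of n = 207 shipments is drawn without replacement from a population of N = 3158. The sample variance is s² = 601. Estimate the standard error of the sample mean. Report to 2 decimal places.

1.65

Under SRS without replacement, Var(ȳ) = (1 − f)·s²/n with f = n/N = 207/3158 = 0.06554782.
Var(ȳ) = (1 − 0.06554782)·601/207 = 0.93445218·2.9033816 = 2.7130713.
SE(ȳ) = √(2.7130713) = 1.65.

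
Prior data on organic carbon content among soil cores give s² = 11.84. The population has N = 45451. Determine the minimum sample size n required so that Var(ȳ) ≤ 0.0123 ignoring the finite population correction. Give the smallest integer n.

963

Without fpc, n₀ = s²/D = 11.84/0.0123 = 962.6016.
Rounding up, n = 963.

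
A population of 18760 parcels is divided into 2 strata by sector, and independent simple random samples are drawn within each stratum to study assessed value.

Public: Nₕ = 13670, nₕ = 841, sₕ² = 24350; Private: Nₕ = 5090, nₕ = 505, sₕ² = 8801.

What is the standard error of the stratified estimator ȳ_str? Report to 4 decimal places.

3.9476

Var(ȳ_str) = Σₕ Wₕ²(1 − fₕ)sₕ²/nₕ with Wₕ = Nₕ/N, N = 18760.
Public: Wₕ = 0.72867804; term = 0.72867804²·(1 − 0.06152158)·24350/841 = 14.42775.
Private: Wₕ = 0.27132196; term = 0.27132196²·(1 − 0.09921415)·8801/505 = 1.1556654.
Sum = 15.583415.
SE = √(15.583415) = 3.9476.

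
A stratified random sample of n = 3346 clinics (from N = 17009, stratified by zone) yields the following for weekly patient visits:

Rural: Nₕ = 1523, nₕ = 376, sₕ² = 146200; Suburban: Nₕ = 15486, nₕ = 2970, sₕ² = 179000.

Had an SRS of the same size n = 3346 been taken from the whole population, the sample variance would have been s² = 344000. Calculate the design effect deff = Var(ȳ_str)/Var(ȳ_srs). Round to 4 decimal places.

Var(ȳ_str) = Σ Wₕ²(1−fₕ)sₕ²/nₕ with Wₕ = Nₕ/17009:
  Rural: (1523/17009)²·(1−376/1523)·146200/376 = 2.3478226
  Suburban: (15486/17009)²·(1−2970/15486)·179000/2970 = 40.377909
  → Var(ȳ_str) = 42.725732.
Var(ȳ_srs) = (1 − 3346/17009)·344000/3346 = 82.584738.
deff = 42.725732 / 82.584738 = 0.5174.

0.5174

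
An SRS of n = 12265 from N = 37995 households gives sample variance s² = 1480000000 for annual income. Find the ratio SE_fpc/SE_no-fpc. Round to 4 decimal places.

0.8229

f = n/N = 12265/37995 = 0.32280563.
SE_no-fpc = √(s²/n) = 347.37382; SE_fpc = √((1−f)s²/n) = 285.86024.
Ratio = √(1−f) = 0.82291820.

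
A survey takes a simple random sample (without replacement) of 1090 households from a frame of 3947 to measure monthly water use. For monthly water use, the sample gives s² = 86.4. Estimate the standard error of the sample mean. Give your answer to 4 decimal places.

Under SRS without replacement, Var(ȳ) = (1 − f)·s²/n with f = n/N = 1090/3947 = 0.27615911.
Var(ȳ) = (1 − 0.27615911)·86.4/1090 = 0.72384089·0.079266055 = 0.057376012.
SE(ȳ) = √(0.057376012) = 0.2395.

0.2395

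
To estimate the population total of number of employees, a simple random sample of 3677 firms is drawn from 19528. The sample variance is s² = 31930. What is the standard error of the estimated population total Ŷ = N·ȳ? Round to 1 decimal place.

Var(Ŷ) = N²·Var(ȳ) = N²·(1 − n/N)·s²/n.
f = 3677/19528 = 0.18829373; Var(ȳ) = 0.81170627·31930/3677 = 7.0486215.
Var(Ŷ) = 19528² · 7.0486215 = 2.6879409 × 10^9.
SE(Ŷ) = √(2.6879409 × 10^9) = 51845.4.

51845.4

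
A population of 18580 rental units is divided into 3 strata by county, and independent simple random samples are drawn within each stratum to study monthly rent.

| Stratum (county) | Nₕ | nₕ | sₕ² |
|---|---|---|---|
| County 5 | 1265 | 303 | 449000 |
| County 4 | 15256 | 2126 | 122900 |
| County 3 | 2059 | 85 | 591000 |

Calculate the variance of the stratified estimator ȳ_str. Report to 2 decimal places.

120.63

Var(ȳ_str) = Σₕ Wₕ²(1 − fₕ)sₕ²/nₕ with Wₕ = Nₕ/N, N = 18580.
County 5: Wₕ = 0.06808396; term = 0.06808396²·(1 − 0.23952569)·449000/303 = 5.223696.
County 4: Wₕ = 0.82109795; term = 0.82109795²·(1 − 0.13935501)·122900/2126 = 33.543055.
County 3: Wₕ = 0.11081808; term = 0.11081808²·(1 − 0.04128218)·591000/85 = 81.861676.
Sum = 120.62843.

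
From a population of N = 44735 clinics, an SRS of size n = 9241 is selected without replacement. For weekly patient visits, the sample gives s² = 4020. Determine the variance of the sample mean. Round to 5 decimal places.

0.34516

Under SRS without replacement, Var(ȳ) = (1 − f)·s²/n with f = n/N = 9241/44735 = 0.20657204.
Var(ȳ) = (1 − 0.20657204)·4020/9241 = 0.79342796·0.43501786 = 0.34515533.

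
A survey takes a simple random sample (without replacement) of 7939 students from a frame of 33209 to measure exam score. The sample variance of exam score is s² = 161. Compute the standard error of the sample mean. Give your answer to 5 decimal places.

0.12422

Under SRS without replacement, Var(ȳ) = (1 − f)·s²/n with f = n/N = 7939/33209 = 0.23906170.
Var(ȳ) = (1 − 0.23906170)·161/7939 = 0.76093830·0.020279632 = 0.015431549.
SE(ȳ) = √(0.015431549) = 0.12422.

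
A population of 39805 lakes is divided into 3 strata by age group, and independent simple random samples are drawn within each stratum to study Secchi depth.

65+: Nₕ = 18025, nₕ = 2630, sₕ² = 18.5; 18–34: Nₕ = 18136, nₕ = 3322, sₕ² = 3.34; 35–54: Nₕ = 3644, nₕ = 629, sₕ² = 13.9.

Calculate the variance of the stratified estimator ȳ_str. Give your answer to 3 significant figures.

0.00156

Var(ȳ_str) = Σₕ Wₕ²(1 − fₕ)sₕ²/nₕ with Wₕ = Nₕ/N, N = 39805.
65+: Wₕ = 0.45283256; term = 0.45283256²·(1 − 0.14590846)·18.5/2630 = 0.0012319574.
18–34: Wₕ = 0.45562115; term = 0.45562115²·(1 − 0.18317159)·3.34/3322 = 1.7048471 × 10^-4.
35–54: Wₕ = 0.09154629; term = 0.09154629²·(1 − 0.17261251)·13.9/629 = 1.532338 × 10^-4.
Sum = 0.0015556759.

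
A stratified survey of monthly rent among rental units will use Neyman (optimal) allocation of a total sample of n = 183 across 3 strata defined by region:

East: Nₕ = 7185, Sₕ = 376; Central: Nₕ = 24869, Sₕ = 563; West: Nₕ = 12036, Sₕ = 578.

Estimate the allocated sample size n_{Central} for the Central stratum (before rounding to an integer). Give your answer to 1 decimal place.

Neyman allocation: nₕ = n·NₕSₕ / Σⱼ NⱼSⱼ.
Σ NⱼSⱼ = 7185·376 + 24869·563 + 12036·578 = 2.3659615 × 10^7.
n_{Central} = 183·24869·563 / (2.3659615 × 10^7) = 108.3.

108.3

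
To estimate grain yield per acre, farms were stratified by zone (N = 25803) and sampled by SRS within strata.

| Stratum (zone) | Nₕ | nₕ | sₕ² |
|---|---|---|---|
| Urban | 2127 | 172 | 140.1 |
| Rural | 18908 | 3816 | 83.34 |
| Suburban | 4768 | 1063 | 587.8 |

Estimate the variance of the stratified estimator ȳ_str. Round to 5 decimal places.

Var(ȳ_str) = Σₕ Wₕ²(1 − fₕ)sₕ²/nₕ with Wₕ = Nₕ/N, N = 25803.
Urban: Wₕ = 0.08243228; term = 0.08243228²·(1 − 0.08086507)·140.1/172 = 0.0050872553.
Rural: Wₕ = 0.73278301; term = 0.73278301²·(1 − 0.20181934)·83.34/3816 = 0.0093604584.
Suburban: Wₕ = 0.18478471; term = 0.18478471²·(1 − 0.22294463)·587.8/1063 = 0.014671698.
Sum = 0.029119412.

0.02912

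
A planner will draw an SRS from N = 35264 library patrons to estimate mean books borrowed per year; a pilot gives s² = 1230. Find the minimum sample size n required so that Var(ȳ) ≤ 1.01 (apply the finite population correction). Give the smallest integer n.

Without fpc, n₀ = s²/D = 1230/1.01 = 1217.8218.
With fpc, (1 − n/N)·s²/n ≤ D requires n ≥ n₀/(1 + n₀/N) = 1217.8218/(1 + 1217.8218/35264) = 1177.1690.
Rounding up, n = 1178.

1178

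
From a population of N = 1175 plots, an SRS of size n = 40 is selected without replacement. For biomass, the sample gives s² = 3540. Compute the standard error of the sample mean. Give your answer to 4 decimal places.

Under SRS without replacement, Var(ȳ) = (1 − f)·s²/n with f = n/N = 40/1175 = 0.03404255.
Var(ȳ) = (1 − 0.03404255)·3540/40 = 0.96595745·88.5 = 85.487234.
SE(ȳ) = √(85.487234) = 9.2459.

9.2459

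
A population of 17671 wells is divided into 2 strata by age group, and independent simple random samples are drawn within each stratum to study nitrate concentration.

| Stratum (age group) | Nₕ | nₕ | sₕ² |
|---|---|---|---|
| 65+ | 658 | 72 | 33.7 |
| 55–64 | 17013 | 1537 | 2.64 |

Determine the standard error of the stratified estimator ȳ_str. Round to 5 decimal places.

Var(ȳ_str) = Σₕ Wₕ²(1 − fₕ)sₕ²/nₕ with Wₕ = Nₕ/N, N = 17671.
65+: Wₕ = 0.03723615; term = 0.03723615²·(1 − 0.10942249)·33.7/72 = 5.7796117 × 10^-4.
55–64: Wₕ = 0.96276385; term = 0.96276385²·(1 − 0.09034268)·2.64/1537 = 0.001448263.
Sum = 0.0020262242.
SE = √(0.0020262242) = 0.04501.

0.04501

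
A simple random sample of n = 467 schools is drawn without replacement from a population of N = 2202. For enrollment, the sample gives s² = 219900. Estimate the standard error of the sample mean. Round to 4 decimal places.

19.2617

Under SRS without replacement, Var(ȳ) = (1 − f)·s²/n with f = n/N = 467/2202 = 0.21207993.
Var(ȳ) = (1 − 0.21207993)·219900/467 = 0.78792007·470.87794 = 371.01418.
SE(ȳ) = √(371.01418) = 19.2617.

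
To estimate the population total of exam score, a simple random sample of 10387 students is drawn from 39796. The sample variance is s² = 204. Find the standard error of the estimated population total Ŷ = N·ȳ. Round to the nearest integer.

4794

Var(Ŷ) = N²·Var(ȳ) = N²·(1 − n/N)·s²/n.
f = 10387/39796 = 0.26100613; Var(ȳ) = 0.73899387·204/10387 = 0.014513791.
Var(Ŷ) = 39796² · 0.014513791 = 2.2985805 × 10^7.
SE(Ŷ) = √(2.2985805 × 10^7) = 4794.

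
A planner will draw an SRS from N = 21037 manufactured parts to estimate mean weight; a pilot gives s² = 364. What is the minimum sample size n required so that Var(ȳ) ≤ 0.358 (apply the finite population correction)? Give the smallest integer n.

Without fpc, n₀ = s²/D = 364/0.358 = 1016.7598.
With fpc, (1 − n/N)·s²/n ≤ D requires n ≥ n₀/(1 + n₀/N) = 1016.7598/(1 + 1016.7598/21037) = 969.8834.
Rounding up, n = 970.

970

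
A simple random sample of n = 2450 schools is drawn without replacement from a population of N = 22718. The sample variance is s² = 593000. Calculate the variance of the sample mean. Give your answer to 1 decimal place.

Under SRS without replacement, Var(ȳ) = (1 − f)·s²/n with f = n/N = 2450/22718 = 0.10784400.
Var(ȳ) = (1 − 0.10784400)·593000/2450 = 0.89215600·242.04082 = 215.93817.

215.9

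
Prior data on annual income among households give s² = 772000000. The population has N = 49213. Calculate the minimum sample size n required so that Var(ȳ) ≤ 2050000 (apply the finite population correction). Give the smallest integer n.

Without fpc, n₀ = s²/D = 772000000/2050000 = 376.5854.
With fpc, (1 − n/N)·s²/n ≤ D requires n ≥ n₀/(1 + n₀/N) = 376.5854/(1 + 376.5854/49213) = 373.7256.
Rounding up, n = 374.

374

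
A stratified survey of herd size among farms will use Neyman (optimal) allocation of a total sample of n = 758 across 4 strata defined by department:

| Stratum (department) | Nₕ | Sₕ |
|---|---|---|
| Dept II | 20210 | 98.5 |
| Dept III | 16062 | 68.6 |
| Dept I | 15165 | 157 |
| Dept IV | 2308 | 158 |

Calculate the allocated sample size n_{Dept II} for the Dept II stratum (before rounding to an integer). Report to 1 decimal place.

258.5

Neyman allocation: nₕ = n·NₕSₕ / Σⱼ NⱼSⱼ.
Σ NⱼSⱼ = 20210·98.5 + 16062·68.6 + 15165·157 + 2308·158 = 5.8381072 × 10^6.
n_{Dept II} = 758·20210·98.5 / (5.8381072 × 10^6) = 258.5.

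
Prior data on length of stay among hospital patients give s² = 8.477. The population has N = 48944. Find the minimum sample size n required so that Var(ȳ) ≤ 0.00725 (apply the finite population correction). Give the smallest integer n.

Without fpc, n₀ = s²/D = 8.477/0.00725 = 1169.2414.
With fpc, (1 − n/N)·s²/n ≤ D requires n ≥ n₀/(1 + n₀/N) = 1169.2414/(1 + 1169.2414/48944) = 1141.9607.
Rounding up, n = 1142.

1142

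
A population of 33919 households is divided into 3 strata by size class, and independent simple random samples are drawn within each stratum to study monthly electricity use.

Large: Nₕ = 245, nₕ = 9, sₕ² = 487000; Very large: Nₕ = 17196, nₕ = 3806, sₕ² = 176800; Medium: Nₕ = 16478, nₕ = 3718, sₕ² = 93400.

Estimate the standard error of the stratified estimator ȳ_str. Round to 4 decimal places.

4.0752

Var(ȳ_str) = Σₕ Wₕ²(1 − fₕ)sₕ²/nₕ with Wₕ = Nₕ/N, N = 33919.
Large: Wₕ = 0.00722309; term = 0.00722309²·(1 − 0.03673469)·487000/9 = 2.7194336.
Very large: Wₕ = 0.50697249; term = 0.50697249²·(1 − 0.22133054)·176800/3806 = 9.2968411.
Medium: Wₕ = 0.48580442; term = 0.48580442²·(1 − 0.22563418)·93400/3718 = 4.5909925.
Sum = 16.607267.
SE = √(16.607267) = 4.0752.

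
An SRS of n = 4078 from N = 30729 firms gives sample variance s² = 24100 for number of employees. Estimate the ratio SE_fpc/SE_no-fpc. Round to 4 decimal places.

f = n/N = 4078/30729 = 0.13270852.
SE_no-fpc = √(s²/n) = 2.4309997; SE_fpc = √((1−f)s²/n) = 2.2639532.
Ratio = √(1−f) = 0.93128486.

0.9313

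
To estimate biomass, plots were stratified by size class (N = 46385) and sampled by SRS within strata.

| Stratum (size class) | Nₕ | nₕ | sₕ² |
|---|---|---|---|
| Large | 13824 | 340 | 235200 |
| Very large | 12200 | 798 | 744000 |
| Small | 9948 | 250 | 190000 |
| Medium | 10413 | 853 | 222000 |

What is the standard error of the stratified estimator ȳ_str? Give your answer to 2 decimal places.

12.90

Var(ȳ_str) = Σₕ Wₕ²(1 − fₕ)sₕ²/nₕ with Wₕ = Nₕ/N, N = 46385.
Large: Wₕ = 0.29802738; term = 0.29802738²·(1 − 0.02459491)·235200/340 = 59.931583.
Very large: Wₕ = 0.26301606; term = 0.26301606²·(1 − 0.06540984)·744000/798 = 60.277577.
Small: Wₕ = 0.21446588; term = 0.21446588²·(1 − 0.02513068)·190000/250 = 34.078183.
Medium: Wₕ = 0.22449068; term = 0.22449068²·(1 − 0.08191683)·222000/853 = 12.041555.
Sum = 166.3289.
SE = √(166.3289) = 12.90.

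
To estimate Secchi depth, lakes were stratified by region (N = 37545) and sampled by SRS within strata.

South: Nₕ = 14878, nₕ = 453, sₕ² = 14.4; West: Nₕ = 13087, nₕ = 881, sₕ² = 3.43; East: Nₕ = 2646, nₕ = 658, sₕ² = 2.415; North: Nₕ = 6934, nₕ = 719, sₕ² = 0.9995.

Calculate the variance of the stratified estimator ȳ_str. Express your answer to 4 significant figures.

Var(ȳ_str) = Σₕ Wₕ²(1 − fₕ)sₕ²/nₕ with Wₕ = Nₕ/N, N = 37545.
South: Wₕ = 0.39627114; term = 0.39627114²·(1 − 0.03044764)·14.4/453 = 0.0048397224.
West: Wₕ = 0.34856838; term = 0.34856838²·(1 − 0.06731871)·3.43/881 = 4.4119183 × 10^-4.
East: Wₕ = 0.07047543; term = 0.07047543²·(1 − 0.24867725)·2.415/658 = 1.3695984 × 10^-5.
North: Wₕ = 0.18468504; term = 0.18468504²·(1 − 0.10369195)·0.9995/719 = 4.2498604 × 10^-5.
Sum = 0.0053371088.

0.005337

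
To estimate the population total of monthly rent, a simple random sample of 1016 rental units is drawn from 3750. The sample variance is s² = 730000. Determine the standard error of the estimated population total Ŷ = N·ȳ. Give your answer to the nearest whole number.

Var(Ŷ) = N²·Var(ȳ) = N²·(1 − n/N)·s²/n.
f = 1016/3750 = 0.27093333; Var(ȳ) = 0.72906667·730000/1016 = 523.83727.
Var(Ŷ) = 3750² · 523.83727 = 7.3664616 × 10^9.
SE(Ŷ) = √(7.3664616 × 10^9) = 85828.

85828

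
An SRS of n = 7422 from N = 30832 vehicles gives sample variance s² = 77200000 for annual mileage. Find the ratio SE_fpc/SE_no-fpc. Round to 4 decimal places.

0.8714

f = n/N = 7422/30832 = 0.24072392.
SE_no-fpc = √(s²/n) = 101.98779; SE_fpc = √((1−f)s²/n) = 88.868538.
Ratio = √(1−f) = 0.87136449.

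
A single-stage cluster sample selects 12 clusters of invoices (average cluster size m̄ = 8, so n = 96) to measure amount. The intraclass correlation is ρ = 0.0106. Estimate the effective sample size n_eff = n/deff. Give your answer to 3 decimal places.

89.369

deff = 1 + (8 − 1)·0.0106 = 1 + 0.0742 = 1.0742.
n_eff = 96 / 1.0742 = 89.369.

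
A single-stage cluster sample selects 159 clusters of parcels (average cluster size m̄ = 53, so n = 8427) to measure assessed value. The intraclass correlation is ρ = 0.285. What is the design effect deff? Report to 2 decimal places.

15.82

deff = 1 + (53 − 1)·0.285 = 1 + 14.82 = 15.82.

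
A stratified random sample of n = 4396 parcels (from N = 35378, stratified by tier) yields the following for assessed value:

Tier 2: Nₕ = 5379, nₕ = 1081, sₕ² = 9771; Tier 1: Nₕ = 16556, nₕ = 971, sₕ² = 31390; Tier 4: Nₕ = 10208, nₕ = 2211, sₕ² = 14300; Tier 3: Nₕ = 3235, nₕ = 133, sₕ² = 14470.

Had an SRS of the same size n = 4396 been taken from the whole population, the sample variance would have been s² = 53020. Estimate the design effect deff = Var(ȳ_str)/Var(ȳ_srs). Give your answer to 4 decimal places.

Var(ȳ_str) = Σ Wₕ²(1−fₕ)sₕ²/nₕ with Wₕ = Nₕ/35378:
  Tier 2: (5379/35378)²·(1−1081/5379)·9771/1081 = 0.16696088
  Tier 1: (16556/35378)²·(1−971/16556)·31390/971 = 6.6645028
  Tier 4: (10208/35378)²·(1−2211/10208)·14300/2211 = 0.42184072
  Tier 3: (3235/35378)²·(1−133/3235)·14470/133 = 0.87230109
  → Var(ȳ_str) = 8.1256055.
Var(ȳ_srs) = (1 − 4396/35378)·53020/4396 = 10.562293.
deff = 8.1256055 / 10.562293 = 0.7693.

0.7693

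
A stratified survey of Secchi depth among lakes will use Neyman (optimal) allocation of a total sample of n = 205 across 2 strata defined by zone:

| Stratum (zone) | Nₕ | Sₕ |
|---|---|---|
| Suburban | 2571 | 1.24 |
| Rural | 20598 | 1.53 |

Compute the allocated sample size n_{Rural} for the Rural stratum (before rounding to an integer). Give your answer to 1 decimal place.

Neyman allocation: nₕ = n·NₕSₕ / Σⱼ NⱼSⱼ.
Σ NⱼSⱼ = 2571·1.24 + 20598·1.53 = 34702.98.
n_{Rural} = 205·20598·1.53 / 34702.98 = 186.2.

186.2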